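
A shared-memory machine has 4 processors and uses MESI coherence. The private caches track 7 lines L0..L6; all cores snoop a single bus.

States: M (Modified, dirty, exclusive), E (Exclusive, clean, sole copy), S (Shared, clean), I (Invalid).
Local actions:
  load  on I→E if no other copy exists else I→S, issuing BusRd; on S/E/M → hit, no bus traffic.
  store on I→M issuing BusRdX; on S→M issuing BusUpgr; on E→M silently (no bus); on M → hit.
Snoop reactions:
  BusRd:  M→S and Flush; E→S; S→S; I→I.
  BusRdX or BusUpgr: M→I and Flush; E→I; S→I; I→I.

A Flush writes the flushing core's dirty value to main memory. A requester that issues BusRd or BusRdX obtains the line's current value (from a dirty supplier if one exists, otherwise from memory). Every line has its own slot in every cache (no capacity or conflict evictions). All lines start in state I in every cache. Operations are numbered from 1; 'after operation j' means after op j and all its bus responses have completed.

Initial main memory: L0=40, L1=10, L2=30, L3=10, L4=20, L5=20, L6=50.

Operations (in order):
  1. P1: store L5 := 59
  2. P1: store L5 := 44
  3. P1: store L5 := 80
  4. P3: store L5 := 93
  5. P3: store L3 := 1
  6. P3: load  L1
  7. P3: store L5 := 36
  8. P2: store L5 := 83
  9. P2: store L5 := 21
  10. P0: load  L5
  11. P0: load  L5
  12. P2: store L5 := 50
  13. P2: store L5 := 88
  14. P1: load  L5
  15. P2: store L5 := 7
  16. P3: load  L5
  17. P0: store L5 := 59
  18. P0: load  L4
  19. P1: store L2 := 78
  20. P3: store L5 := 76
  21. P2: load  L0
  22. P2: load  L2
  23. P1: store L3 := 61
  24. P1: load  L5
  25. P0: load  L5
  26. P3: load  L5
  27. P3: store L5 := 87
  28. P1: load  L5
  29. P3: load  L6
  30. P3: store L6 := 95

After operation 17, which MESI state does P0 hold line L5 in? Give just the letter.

1. P1: store L5 := 59  bus=[BusRdX]  L5: P0=I P1=M P2=I P3=I  mem[L5]=20
2. P1: store L5 := 44  bus=[-]  L5: P0=I P1=M P2=I P3=I  mem[L5]=20
3. P1: store L5 := 80  bus=[-]  L5: P0=I P1=M P2=I P3=I  mem[L5]=20
4. P3: store L5 := 93  bus=[BusRdX,Flush]  L5: P0=I P1=I P2=I P3=M  mem[L5]=80
5. P3: store L3 := 1  bus=[BusRdX]  L3: P0=I P1=I P2=I P3=M  mem[L3]=10
6. P3: load  L1  bus=[BusRd]  L1: P0=I P1=I P2=I P3=E  mem[L1]=10
7. P3: store L5 := 36  bus=[-]  L5: P0=I P1=I P2=I P3=M  mem[L5]=80
8. P2: store L5 := 83  bus=[BusRdX,Flush]  L5: P0=I P1=I P2=M P3=I  mem[L5]=36
9. P2: store L5 := 21  bus=[-]  L5: P0=I P1=I P2=M P3=I  mem[L5]=36
10. P0: load  L5  bus=[BusRd,Flush]  L5: P0=S P1=I P2=S P3=I  mem[L5]=21
11. P0: load  L5  bus=[-]  L5: P0=S P1=I P2=S P3=I  mem[L5]=21
12. P2: store L5 := 50  bus=[BusUpgr]  L5: P0=I P1=I P2=M P3=I  mem[L5]=21
13. P2: store L5 := 88  bus=[-]  L5: P0=I P1=I P2=M P3=I  mem[L5]=21
14. P1: load  L5  bus=[BusRd,Flush]  L5: P0=I P1=S P2=S P3=I  mem[L5]=88
15. P2: store L5 := 7  bus=[BusUpgr]  L5: P0=I P1=I P2=M P3=I  mem[L5]=88
16. P3: load  L5  bus=[BusRd,Flush]  L5: P0=I P1=I P2=S P3=S  mem[L5]=7
17. P0: store L5 := 59  bus=[BusRdX]  L5: P0=M P1=I P2=I P3=I  mem[L5]=7
18. P0: load  L4  bus=[BusRd]  L4: P0=E P1=I P2=I P3=I  mem[L4]=20
19. P1: store L2 := 78  bus=[BusRdX]  L2: P0=I P1=M P2=I P3=I  mem[L2]=30
20. P3: store L5 := 76  bus=[BusRdX,Flush]  L5: P0=I P1=I P2=I P3=M  mem[L5]=59
21. P2: load  L0  bus=[BusRd]  L0: P0=I P1=I P2=E P3=I  mem[L0]=40
22. P2: load  L2  bus=[BusRd,Flush]  L2: P0=I P1=S P2=S P3=I  mem[L2]=78
23. P1: store L3 := 61  bus=[BusRdX,Flush]  L3: P0=I P1=M P2=I P3=I  mem[L3]=1
24. P1: load  L5  bus=[BusRd,Flush]  L5: P0=I P1=S P2=I P3=S  mem[L5]=76
25. P0: load  L5  bus=[BusRd]  L5: P0=S P1=S P2=I P3=S  mem[L5]=76
26. P3: load  L5  bus=[-]  L5: P0=S P1=S P2=I P3=S  mem[L5]=76
27. P3: store L5 := 87  bus=[BusUpgr]  L5: P0=I P1=I P2=I P3=M  mem[L5]=76
28. P1: load  L5  bus=[BusRd,Flush]  L5: P0=I P1=S P2=I P3=S  mem[L5]=87
29. P3: load  L6  bus=[BusRd]  L6: P0=I P1=I P2=I P3=E  mem[L6]=50
30. P3: store L6 := 95  bus=[-]  L6: P0=I P1=I P2=I P3=M  mem[L6]=50

state = M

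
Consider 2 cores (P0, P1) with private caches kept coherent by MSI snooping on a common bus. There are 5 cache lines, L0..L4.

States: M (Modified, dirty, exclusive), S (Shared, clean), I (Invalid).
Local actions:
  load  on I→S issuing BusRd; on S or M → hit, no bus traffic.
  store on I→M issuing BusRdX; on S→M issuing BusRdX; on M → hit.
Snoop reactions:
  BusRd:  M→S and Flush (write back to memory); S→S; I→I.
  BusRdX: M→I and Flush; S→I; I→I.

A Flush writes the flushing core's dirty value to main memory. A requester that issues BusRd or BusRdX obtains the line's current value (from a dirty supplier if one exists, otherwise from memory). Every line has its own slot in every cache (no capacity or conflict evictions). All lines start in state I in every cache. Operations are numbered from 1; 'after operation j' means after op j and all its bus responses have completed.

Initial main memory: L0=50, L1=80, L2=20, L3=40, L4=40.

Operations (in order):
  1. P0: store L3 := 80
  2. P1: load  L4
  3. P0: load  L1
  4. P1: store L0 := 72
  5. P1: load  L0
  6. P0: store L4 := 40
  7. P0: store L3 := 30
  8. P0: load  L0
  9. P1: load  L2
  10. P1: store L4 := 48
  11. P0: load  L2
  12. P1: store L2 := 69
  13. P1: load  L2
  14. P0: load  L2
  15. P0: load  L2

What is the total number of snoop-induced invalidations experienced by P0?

1. P0: store L3 := 80  bus=[BusRdX]  L3: P0=M P1=I  mem[L3]=40
2. P1: load  L4  bus=[BusRd]  L4: P0=I P1=S  mem[L4]=40
3. P0: load  L1  bus=[BusRd]  L1: P0=S P1=I  mem[L1]=80
4. P1: store L0 := 72  bus=[BusRdX]  L0: P0=I P1=M  mem[L0]=50
5. P1: load  L0  bus=[-]  L0: P0=I P1=M  mem[L0]=50
6. P0: store L4 := 40  bus=[BusRdX]  L4: P0=M P1=I  mem[L4]=40
7. P0: store L3 := 30  bus=[-]  L3: P0=M P1=I  mem[L3]=40
8. P0: load  L0  bus=[BusRd,Flush]  L0: P0=S P1=S  mem[L0]=72
9. P1: load  L2  bus=[BusRd]  L2: P0=I P1=S  mem[L2]=20
10. P1: store L4 := 48  bus=[BusRdX,Flush]  L4: P0=I P1=M  mem[L4]=40
11. P0: load  L2  bus=[BusRd]  L2: P0=S P1=S  mem[L2]=20
12. P1: store L2 := 69  bus=[BusRdX]  L2: P0=I P1=M  mem[L2]=20
13. P1: load  L2  bus=[-]  L2: P0=I P1=M  mem[L2]=20
14. P0: load  L2  bus=[BusRd,Flush]  L2: P0=S P1=S  mem[L2]=69
15. P0: load  L2  bus=[-]  L2: P0=S P1=S  mem[L2]=69

invalidations = 2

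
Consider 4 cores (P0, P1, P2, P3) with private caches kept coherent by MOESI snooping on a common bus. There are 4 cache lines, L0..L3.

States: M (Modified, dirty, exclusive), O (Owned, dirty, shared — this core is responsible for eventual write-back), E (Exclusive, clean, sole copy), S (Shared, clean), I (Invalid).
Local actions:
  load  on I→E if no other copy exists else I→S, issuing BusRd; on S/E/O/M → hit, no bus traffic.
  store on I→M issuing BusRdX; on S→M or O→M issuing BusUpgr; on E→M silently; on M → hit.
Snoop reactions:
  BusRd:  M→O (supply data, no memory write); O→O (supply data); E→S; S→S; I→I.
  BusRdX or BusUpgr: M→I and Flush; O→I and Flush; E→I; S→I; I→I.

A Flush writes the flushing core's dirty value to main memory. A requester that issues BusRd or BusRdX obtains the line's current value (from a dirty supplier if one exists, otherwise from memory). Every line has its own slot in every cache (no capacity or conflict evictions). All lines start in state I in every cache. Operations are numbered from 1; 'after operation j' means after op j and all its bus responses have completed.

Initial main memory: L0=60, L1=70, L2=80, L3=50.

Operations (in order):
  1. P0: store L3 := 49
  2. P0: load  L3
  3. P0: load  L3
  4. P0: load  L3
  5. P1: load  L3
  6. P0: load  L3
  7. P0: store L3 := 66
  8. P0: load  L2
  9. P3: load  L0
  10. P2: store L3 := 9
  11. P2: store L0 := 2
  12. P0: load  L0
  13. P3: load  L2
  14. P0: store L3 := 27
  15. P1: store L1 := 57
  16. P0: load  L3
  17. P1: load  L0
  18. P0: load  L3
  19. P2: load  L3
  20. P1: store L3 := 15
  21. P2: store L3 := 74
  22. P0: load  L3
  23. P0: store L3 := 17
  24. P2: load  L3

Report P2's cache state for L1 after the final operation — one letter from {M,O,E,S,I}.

1. P0: store L3 := 49  bus=[BusRdX]  L3: P0=M P1=I P2=I P3=I  mem[L3]=50
2. P0: load  L3  bus=[-]  L3: P0=M P1=I P2=I P3=I  mem[L3]=50
3. P0: load  L3  bus=[-]  L3: P0=M P1=I P2=I P3=I  mem[L3]=50
4. P0: load  L3  bus=[-]  L3: P0=M P1=I P2=I P3=I  mem[L3]=50
5. P1: load  L3  bus=[BusRd]  L3: P0=O P1=S P2=I P3=I  mem[L3]=50
6. P0: load  L3  bus=[-]  L3: P0=O P1=S P2=I P3=I  mem[L3]=50
7. P0: store L3 := 66  bus=[BusUpgr]  L3: P0=M P1=I P2=I P3=I  mem[L3]=50
8. P0: load  L2  bus=[BusRd]  L2: P0=E P1=I P2=I P3=I  mem[L2]=80
9. P3: load  L0  bus=[BusRd]  L0: P0=I P1=I P2=I P3=E  mem[L0]=60
10. P2: store L3 := 9  bus=[BusRdX,Flush]  L3: P0=I P1=I P2=M P3=I  mem[L3]=66
11. P2: store L0 := 2  bus=[BusRdX]  L0: P0=I P1=I P2=M P3=I  mem[L0]=60
12. P0: load  L0  bus=[BusRd]  L0: P0=S P1=I P2=O P3=I  mem[L0]=60
13. P3: load  L2  bus=[BusRd]  L2: P0=S P1=I P2=I P3=S  mem[L2]=80
14. P0: store L3 := 27  bus=[BusRdX,Flush]  L3: P0=M P1=I P2=I P3=I  mem[L3]=9
15. P1: store L1 := 57  bus=[BusRdX]  L1: P0=I P1=M P2=I P3=I  mem[L1]=70
16. P0: load  L3  bus=[-]  L3: P0=M P1=I P2=I P3=I  mem[L3]=9
17. P1: load  L0  bus=[BusRd]  L0: P0=S P1=S P2=O P3=I  mem[L0]=60
18. P0: load  L3  bus=[-]  L3: P0=M P1=I P2=I P3=I  mem[L3]=9
19. P2: load  L3  bus=[BusRd]  L3: P0=O P1=I P2=S P3=I  mem[L3]=9
20. P1: store L3 := 15  bus=[BusRdX,Flush]  L3: P0=I P1=M P2=I P3=I  mem[L3]=27
21. P2: store L3 := 74  bus=[BusRdX,Flush]  L3: P0=I P1=I P2=M P3=I  mem[L3]=15
22. P0: load  L3  bus=[BusRd]  L3: P0=S P1=I P2=O P3=I  mem[L3]=15
23. P0: store L3 := 17  bus=[BusUpgr,Flush]  L3: P0=M P1=I P2=I P3=I  mem[L3]=74
24. P2: load  L3  bus=[BusRd]  L3: P0=O P1=I P2=S P3=I  mem[L3]=74

state = I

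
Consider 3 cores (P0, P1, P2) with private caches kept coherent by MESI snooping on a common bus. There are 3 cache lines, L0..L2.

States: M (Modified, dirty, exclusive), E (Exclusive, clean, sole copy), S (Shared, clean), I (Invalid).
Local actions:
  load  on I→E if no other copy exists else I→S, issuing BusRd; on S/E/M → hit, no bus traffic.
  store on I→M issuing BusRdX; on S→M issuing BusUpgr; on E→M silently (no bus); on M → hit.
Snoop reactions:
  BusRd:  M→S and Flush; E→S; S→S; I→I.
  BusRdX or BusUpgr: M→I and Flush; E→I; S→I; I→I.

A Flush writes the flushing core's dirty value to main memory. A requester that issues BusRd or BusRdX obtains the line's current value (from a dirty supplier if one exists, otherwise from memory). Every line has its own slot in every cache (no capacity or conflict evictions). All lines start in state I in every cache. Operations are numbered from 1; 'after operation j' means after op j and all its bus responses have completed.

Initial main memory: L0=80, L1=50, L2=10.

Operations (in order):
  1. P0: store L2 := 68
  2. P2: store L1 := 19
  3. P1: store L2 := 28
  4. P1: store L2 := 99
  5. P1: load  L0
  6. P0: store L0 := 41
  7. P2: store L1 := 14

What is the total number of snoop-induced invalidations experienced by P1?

invalidations = 1

step 1: P0: store L2 := 68  ⟶  MII  (L2)  txn=BusRdX  M[L2]=10
step 2: P2: store L1 := 19  ⟶  IIM  (L1)  txn=BusRdX  M[L1]=50
step 3: P1: store L2 := 28  ⟶  IMI  (L2)  txn=BusRdX+Flush  M[L2]=68
step 4: P1: store L2 := 99  ⟶  IMI  (L2)  txn=∅  M[L2]=68
step 5: P1: load  L0  ⟶  IEI  (L0)  txn=BusRd  M[L0]=80
step 6: P0: store L0 := 41  ⟶  MII  (L0)  txn=BusRdX  M[L0]=80
step 7: P2: store L1 := 14  ⟶  IIM  (L1)  txn=∅  M[L1]=50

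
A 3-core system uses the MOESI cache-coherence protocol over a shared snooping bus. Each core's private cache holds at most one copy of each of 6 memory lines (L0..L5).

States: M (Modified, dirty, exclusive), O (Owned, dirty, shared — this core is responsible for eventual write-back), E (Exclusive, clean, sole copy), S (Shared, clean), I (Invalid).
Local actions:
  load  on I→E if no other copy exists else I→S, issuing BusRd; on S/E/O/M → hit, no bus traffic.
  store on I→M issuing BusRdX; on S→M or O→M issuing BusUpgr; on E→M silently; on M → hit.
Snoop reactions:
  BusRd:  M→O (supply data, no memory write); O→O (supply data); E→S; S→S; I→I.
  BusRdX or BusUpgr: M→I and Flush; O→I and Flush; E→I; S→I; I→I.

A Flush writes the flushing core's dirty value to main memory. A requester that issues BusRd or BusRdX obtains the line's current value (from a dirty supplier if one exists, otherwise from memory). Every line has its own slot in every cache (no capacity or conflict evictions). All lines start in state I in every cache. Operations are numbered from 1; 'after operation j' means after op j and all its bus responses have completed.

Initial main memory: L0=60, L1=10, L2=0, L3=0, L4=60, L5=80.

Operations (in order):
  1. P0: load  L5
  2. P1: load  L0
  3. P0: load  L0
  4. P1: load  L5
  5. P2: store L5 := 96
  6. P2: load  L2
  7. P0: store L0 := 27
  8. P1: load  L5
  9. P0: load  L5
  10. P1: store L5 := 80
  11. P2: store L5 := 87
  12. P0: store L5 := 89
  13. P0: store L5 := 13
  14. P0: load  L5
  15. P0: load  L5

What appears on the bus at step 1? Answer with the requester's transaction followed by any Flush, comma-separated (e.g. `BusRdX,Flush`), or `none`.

1. P0: load  L5  bus=[BusRd]  L5: P0=E P1=I P2=I  mem[L5]=80
2. P1: load  L0  bus=[BusRd]  L0: P0=I P1=E P2=I  mem[L0]=60
3. P0: load  L0  bus=[BusRd]  L0: P0=S P1=S P2=I  mem[L0]=60
4. P1: load  L5  bus=[BusRd]  L5: P0=S P1=S P2=I  mem[L5]=80
5. P2: store L5 := 96  bus=[BusRdX]  L5: P0=I P1=I P2=M  mem[L5]=80
6. P2: load  L2  bus=[BusRd]  L2: P0=I P1=I P2=E  mem[L2]=0
7. P0: store L0 := 27  bus=[BusUpgr]  L0: P0=M P1=I P2=I  mem[L0]=60
8. P1: load  L5  bus=[BusRd]  L5: P0=I P1=S P2=O  mem[L5]=80
9. P0: load  L5  bus=[BusRd]  L5: P0=S P1=S P2=O  mem[L5]=80
10. P1: store L5 := 80  bus=[BusUpgr,Flush]  L5: P0=I P1=M P2=I  mem[L5]=96
11. P2: store L5 := 87  bus=[BusRdX,Flush]  L5: P0=I P1=I P2=M  mem[L5]=80
12. P0: store L5 := 89  bus=[BusRdX,Flush]  L5: P0=M P1=I P2=I  mem[L5]=87
13. P0: store L5 := 13  bus=[-]  L5: P0=M P1=I P2=I  mem[L5]=87
14. P0: load  L5  bus=[-]  L5: P0=M P1=I P2=I  mem[L5]=87
15. P0: load  L5  bus=[-]  L5: P0=M P1=I P2=I  mem[L5]=87

bus = BusRd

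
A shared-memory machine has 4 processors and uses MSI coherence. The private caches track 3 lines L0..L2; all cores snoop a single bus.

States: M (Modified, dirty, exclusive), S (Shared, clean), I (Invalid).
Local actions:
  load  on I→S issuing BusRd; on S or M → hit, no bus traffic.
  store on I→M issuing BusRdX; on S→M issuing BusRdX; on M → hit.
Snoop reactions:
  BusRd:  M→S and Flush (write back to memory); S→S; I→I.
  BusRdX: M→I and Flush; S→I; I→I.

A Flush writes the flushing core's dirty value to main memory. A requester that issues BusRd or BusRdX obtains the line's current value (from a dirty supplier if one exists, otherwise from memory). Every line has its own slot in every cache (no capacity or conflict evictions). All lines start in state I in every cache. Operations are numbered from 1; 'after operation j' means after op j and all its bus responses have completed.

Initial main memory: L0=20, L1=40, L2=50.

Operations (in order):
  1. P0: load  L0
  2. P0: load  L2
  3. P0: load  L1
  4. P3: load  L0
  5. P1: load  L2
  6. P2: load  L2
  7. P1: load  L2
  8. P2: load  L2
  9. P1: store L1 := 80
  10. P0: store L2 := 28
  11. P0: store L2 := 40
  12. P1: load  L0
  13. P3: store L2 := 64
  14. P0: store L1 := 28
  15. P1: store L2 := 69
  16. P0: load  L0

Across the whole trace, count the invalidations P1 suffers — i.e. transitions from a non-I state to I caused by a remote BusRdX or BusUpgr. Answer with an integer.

invalidations = 2

[1] P0: load  L0 | P0:S(20), P1:I, P2:I, P3:I | bus: BusRd
[2] P0: load  L2 | P0:S(50), P1:I, P2:I, P3:I | bus: BusRd
[3] P0: load  L1 | P0:S(40), P1:I, P2:I, P3:I | bus: BusRd
[4] P3: load  L0 | P0:S(20), P1:I, P2:I, P3:S(20) | bus: BusRd
[5] P1: load  L2 | P0:S(50), P1:S(50), P2:I, P3:I | bus: BusRd
[6] P2: load  L2 | P0:S(50), P1:S(50), P2:S(50), P3:I | bus: BusRd
[7] P1: load  L2 | P0:S(50), P1:S(50), P2:S(50), P3:I | bus: none
[8] P2: load  L2 | P0:S(50), P1:S(50), P2:S(50), P3:I | bus: none
[9] P1: store L1 := 80 | P0:I, P1:M(80), P2:I, P3:I | bus: BusRdX
[10] P0: store L2 := 28 | P0:M(28), P1:I, P2:I, P3:I | bus: BusRdX
[11] P0: store L2 := 40 | P0:M(40), P1:I, P2:I, P3:I | bus: none
[12] P1: load  L0 | P0:S(20), P1:S(20), P2:I, P3:S(20) | bus: BusRd
[13] P3: store L2 := 64 | P0:I, P1:I, P2:I, P3:M(64) | bus: BusRdX,Flush
[14] P0: store L1 := 28 | P0:M(28), P1:I, P2:I, P3:I | bus: BusRdX,Flush
[15] P1: store L2 := 69 | P0:I, P1:M(69), P2:I, P3:I | bus: BusRdX,Flush
[16] P0: load  L0 | P0:S(20), P1:S(20), P2:I, P3:S(20) | bus: none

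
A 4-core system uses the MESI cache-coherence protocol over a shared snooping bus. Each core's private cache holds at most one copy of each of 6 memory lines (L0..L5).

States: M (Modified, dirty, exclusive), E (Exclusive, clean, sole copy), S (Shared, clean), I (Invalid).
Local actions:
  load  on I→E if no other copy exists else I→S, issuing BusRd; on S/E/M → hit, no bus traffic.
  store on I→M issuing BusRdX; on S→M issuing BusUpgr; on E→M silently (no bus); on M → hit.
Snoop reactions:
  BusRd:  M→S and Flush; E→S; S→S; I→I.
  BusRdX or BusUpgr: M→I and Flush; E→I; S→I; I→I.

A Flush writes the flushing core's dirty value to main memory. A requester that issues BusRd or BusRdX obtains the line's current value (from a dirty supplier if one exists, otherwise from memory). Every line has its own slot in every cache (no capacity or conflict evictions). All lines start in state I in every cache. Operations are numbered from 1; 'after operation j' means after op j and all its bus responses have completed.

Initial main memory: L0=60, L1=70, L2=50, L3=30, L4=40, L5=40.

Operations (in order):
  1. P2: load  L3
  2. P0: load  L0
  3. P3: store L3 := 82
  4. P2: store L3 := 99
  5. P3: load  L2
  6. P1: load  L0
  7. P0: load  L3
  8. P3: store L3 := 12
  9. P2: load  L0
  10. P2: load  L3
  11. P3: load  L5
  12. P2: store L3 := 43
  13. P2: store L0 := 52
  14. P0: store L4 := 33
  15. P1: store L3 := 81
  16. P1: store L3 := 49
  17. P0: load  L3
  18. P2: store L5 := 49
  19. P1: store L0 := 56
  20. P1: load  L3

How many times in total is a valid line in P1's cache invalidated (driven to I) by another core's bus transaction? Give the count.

invalidations = 1

step 1: P2: load  L3  ⟶  IIEI  (L3)  txn=BusRd  M[L3]=30
step 2: P0: load  L0  ⟶  EIII  (L0)  txn=BusRd  M[L0]=60
step 3: P3: store L3 := 82  ⟶  IIIM  (L3)  txn=BusRdX  M[L3]=30
step 4: P2: store L3 := 99  ⟶  IIMI  (L3)  txn=BusRdX+Flush  M[L3]=82
step 5: P3: load  L2  ⟶  IIIE  (L2)  txn=BusRd  M[L2]=50
step 6: P1: load  L0  ⟶  SSII  (L0)  txn=BusRd  M[L0]=60
step 7: P0: load  L3  ⟶  SISI  (L3)  txn=BusRd+Flush  M[L3]=99
step 8: P3: store L3 := 12  ⟶  IIIM  (L3)  txn=BusRdX  M[L3]=99
step 9: P2: load  L0  ⟶  SSSI  (L0)  txn=BusRd  M[L0]=60
step 10: P2: load  L3  ⟶  IISS  (L3)  txn=BusRd+Flush  M[L3]=12
step 11: P3: load  L5  ⟶  IIIE  (L5)  txn=BusRd  M[L5]=40
step 12: P2: store L3 := 43  ⟶  IIMI  (L3)  txn=BusUpgr  M[L3]=12
step 13: P2: store L0 := 52  ⟶  IIMI  (L0)  txn=BusUpgr  M[L0]=60
step 14: P0: store L4 := 33  ⟶  MIII  (L4)  txn=BusRdX  M[L4]=40
step 15: P1: store L3 := 81  ⟶  IMII  (L3)  txn=BusRdX+Flush  M[L3]=43
step 16: P1: store L3 := 49  ⟶  IMII  (L3)  txn=∅  M[L3]=43
step 17: P0: load  L3  ⟶  SSII  (L3)  txn=BusRd+Flush  M[L3]=49
step 18: P2: store L5 := 49  ⟶  IIMI  (L5)  txn=BusRdX  M[L5]=40
step 19: P1: store L0 := 56  ⟶  IMII  (L0)  txn=BusRdX+Flush  M[L0]=52
step 20: P1: load  L3  ⟶  SSII  (L3)  txn=∅  M[L3]=49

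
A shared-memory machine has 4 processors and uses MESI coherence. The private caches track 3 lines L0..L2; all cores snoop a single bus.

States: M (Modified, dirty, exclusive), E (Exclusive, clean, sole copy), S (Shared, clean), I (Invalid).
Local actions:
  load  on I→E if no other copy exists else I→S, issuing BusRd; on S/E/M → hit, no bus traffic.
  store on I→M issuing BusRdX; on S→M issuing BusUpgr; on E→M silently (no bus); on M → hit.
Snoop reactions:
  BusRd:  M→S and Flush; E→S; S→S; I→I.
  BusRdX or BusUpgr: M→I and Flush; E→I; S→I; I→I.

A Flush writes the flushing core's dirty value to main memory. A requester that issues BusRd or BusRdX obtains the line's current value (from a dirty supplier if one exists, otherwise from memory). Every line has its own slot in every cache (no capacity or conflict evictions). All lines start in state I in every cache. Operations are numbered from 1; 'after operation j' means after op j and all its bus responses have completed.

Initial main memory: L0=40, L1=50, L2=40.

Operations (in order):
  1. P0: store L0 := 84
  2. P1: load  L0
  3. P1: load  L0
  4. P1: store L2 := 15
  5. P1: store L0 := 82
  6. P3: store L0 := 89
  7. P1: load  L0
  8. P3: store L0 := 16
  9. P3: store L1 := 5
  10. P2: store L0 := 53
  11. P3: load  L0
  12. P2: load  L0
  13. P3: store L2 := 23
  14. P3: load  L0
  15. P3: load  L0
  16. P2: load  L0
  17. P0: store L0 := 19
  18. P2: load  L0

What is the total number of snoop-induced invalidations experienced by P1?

  op1 P0: store L0 := 84 → M/I/I/I on L0; bus BusRdX; mem=40
  op2 P1: load  L0 → S/S/I/I on L0; bus BusRd Flush; mem=84
  op3 P1: load  L0 → S/S/I/I on L0; bus (none); mem=84
  op4 P1: store L2 := 15 → I/M/I/I on L2; bus BusRdX; mem=40
  op5 P1: store L0 := 82 → I/M/I/I on L0; bus BusUpgr; mem=84
  op6 P3: store L0 := 89 → I/I/I/M on L0; bus BusRdX Flush; mem=82
  op7 P1: load  L0 → I/S/I/S on L0; bus BusRd Flush; mem=89
  op8 P3: store L0 := 16 → I/I/I/M on L0; bus BusUpgr; mem=89
  op9 P3: store L1 := 5 → I/I/I/M on L1; bus BusRdX; mem=50
  op10 P2: store L0 := 53 → I/I/M/I on L0; bus BusRdX Flush; mem=16
  op11 P3: load  L0 → I/I/S/S on L0; bus BusRd Flush; mem=53
  op12 P2: load  L0 → I/I/S/S on L0; bus (none); mem=53
  op13 P3: store L2 := 23 → I/I/I/M on L2; bus BusRdX Flush; mem=15
  op14 P3: load  L0 → I/I/S/S on L0; bus (none); mem=53
  op15 P3: load  L0 → I/I/S/S on L0; bus (none); mem=53
  op16 P2: load  L0 → I/I/S/S on L0; bus (none); mem=53
  op17 P0: store L0 := 19 → M/I/I/I on L0; bus BusRdX; mem=53
  op18 P2: load  L0 → S/I/S/I on L0; bus BusRd Flush; mem=19

invalidations = 3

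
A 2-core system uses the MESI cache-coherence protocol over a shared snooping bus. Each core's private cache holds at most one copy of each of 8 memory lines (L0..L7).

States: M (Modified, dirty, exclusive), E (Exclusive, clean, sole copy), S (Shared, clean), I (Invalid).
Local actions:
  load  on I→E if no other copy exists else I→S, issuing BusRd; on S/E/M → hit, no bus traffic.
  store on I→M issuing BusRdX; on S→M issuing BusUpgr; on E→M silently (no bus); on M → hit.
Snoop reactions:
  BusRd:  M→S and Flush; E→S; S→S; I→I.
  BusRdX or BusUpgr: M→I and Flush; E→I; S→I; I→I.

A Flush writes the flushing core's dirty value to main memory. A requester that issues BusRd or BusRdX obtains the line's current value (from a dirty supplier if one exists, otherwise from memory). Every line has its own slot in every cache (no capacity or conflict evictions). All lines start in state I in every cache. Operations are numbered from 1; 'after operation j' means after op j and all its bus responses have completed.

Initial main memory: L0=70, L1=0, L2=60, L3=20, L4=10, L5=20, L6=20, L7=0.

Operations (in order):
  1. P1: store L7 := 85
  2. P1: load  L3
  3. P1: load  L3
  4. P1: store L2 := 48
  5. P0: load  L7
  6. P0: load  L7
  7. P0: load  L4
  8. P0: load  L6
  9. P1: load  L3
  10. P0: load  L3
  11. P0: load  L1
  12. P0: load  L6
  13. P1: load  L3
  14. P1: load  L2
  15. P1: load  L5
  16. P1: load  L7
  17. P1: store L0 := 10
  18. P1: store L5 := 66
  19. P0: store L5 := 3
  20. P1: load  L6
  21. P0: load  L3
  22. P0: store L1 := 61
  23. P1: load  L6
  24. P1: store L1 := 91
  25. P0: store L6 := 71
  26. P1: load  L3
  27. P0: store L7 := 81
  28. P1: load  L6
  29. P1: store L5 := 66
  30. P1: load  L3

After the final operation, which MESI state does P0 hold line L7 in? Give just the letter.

state = M

step 1: P1: store L7 := 85  ⟶  IM  (L7)  txn=BusRdX  M[L7]=0
step 2: P1: load  L3  ⟶  IE  (L3)  txn=BusRd  M[L3]=20
step 3: P1: load  L3  ⟶  IE  (L3)  txn=∅  M[L3]=20
step 4: P1: store L2 := 48  ⟶  IM  (L2)  txn=BusRdX  M[L2]=60
step 5: P0: load  L7  ⟶  SS  (L7)  txn=BusRd+Flush  M[L7]=85
step 6: P0: load  L7  ⟶  SS  (L7)  txn=∅  M[L7]=85
step 7: P0: load  L4  ⟶  EI  (L4)  txn=BusRd  M[L4]=10
step 8: P0: load  L6  ⟶  EI  (L6)  txn=BusRd  M[L6]=20
step 9: P1: load  L3  ⟶  IE  (L3)  txn=∅  M[L3]=20
step 10: P0: load  L3  ⟶  SS  (L3)  txn=BusRd  M[L3]=20
step 11: P0: load  L1  ⟶  EI  (L1)  txn=BusRd  M[L1]=0
step 12: P0: load  L6  ⟶  EI  (L6)  txn=∅  M[L6]=20
step 13: P1: load  L3  ⟶  SS  (L3)  txn=∅  M[L3]=20
step 14: P1: load  L2  ⟶  IM  (L2)  txn=∅  M[L2]=60
step 15: P1: load  L5  ⟶  IE  (L5)  txn=BusRd  M[L5]=20
step 16: P1: load  L7  ⟶  SS  (L7)  txn=∅  M[L7]=85
step 17: P1: store L0 := 10  ⟶  IM  (L0)  txn=BusRdX  M[L0]=70
step 18: P1: store L5 := 66  ⟶  IM  (L5)  txn=∅  M[L5]=20
step 19: P0: store L5 := 3  ⟶  MI  (L5)  txn=BusRdX+Flush  M[L5]=66
step 20: P1: load  L6  ⟶  SS  (L6)  txn=BusRd  M[L6]=20
step 21: P0: load  L3  ⟶  SS  (L3)  txn=∅  M[L3]=20
step 22: P0: store L1 := 61  ⟶  MI  (L1)  txn=∅  M[L1]=0
step 23: P1: load  L6  ⟶  SS  (L6)  txn=∅  M[L6]=20
step 24: P1: store L1 := 91  ⟶  IM  (L1)  txn=BusRdX+Flush  M[L1]=61
step 25: P0: store L6 := 71  ⟶  MI  (L6)  txn=BusUpgr  M[L6]=20
step 26: P1: load  L3  ⟶  SS  (L3)  txn=∅  M[L3]=20
step 27: P0: store L7 := 81  ⟶  MI  (L7)  txn=BusUpgr  M[L7]=85
step 28: P1: load  L6  ⟶  SS  (L6)  txn=BusRd+Flush  M[L6]=71
step 29: P1: store L5 := 66  ⟶  IM  (L5)  txn=BusRdX+Flush  M[L5]=3
step 30: P1: load  L3  ⟶  SS  (L3)  txn=∅  M[L3]=20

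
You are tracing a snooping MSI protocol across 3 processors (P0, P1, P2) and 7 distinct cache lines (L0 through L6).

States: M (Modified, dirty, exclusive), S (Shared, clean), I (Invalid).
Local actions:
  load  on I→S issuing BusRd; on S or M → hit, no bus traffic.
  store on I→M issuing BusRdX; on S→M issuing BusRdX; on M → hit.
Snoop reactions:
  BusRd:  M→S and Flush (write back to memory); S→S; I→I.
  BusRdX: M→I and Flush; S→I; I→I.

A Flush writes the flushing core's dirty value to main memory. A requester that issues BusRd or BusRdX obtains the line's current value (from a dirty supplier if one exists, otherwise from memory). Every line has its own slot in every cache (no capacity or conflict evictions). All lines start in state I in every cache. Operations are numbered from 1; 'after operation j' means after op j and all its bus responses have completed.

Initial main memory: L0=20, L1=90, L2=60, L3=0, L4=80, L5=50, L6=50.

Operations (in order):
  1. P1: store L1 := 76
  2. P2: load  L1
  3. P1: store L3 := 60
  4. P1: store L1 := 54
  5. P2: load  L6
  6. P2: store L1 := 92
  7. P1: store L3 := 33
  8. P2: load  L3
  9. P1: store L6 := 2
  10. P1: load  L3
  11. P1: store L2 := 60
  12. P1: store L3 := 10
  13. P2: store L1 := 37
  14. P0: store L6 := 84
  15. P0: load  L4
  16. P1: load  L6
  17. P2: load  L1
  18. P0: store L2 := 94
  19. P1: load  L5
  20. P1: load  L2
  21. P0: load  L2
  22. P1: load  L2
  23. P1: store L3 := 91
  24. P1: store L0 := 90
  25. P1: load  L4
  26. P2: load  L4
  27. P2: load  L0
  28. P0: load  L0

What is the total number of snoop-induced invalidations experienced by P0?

invalidations = 0

[1] P1: store L1 := 76 | P0:I, P1:M(76), P2:I | bus: BusRdX
[2] P2: load  L1 | P0:I, P1:S(76), P2:S(76) | bus: BusRd,Flush
[3] P1: store L3 := 60 | P0:I, P1:M(60), P2:I | bus: BusRdX
[4] P1: store L1 := 54 | P0:I, P1:M(54), P2:I | bus: BusRdX
[5] P2: load  L6 | P0:I, P1:I, P2:S(50) | bus: BusRd
[6] P2: store L1 := 92 | P0:I, P1:I, P2:M(92) | bus: BusRdX,Flush
[7] P1: store L3 := 33 | P0:I, P1:M(33), P2:I | bus: none
[8] P2: load  L3 | P0:I, P1:S(33), P2:S(33) | bus: BusRd,Flush
[9] P1: store L6 := 2 | P0:I, P1:M(2), P2:I | bus: BusRdX
[10] P1: load  L3 | P0:I, P1:S(33), P2:S(33) | bus: none
[11] P1: store L2 := 60 | P0:I, P1:M(60), P2:I | bus: BusRdX
[12] P1: store L3 := 10 | P0:I, P1:M(10), P2:I | bus: BusRdX
[13] P2: store L1 := 37 | P0:I, P1:I, P2:M(37) | bus: none
[14] P0: store L6 := 84 | P0:M(84), P1:I, P2:I | bus: BusRdX,Flush
[15] P0: load  L4 | P0:S(80), P1:I, P2:I | bus: BusRd
[16] P1: load  L6 | P0:S(84), P1:S(84), P2:I | bus: BusRd,Flush
[17] P2: load  L1 | P0:I, P1:I, P2:M(37) | bus: none
[18] P0: store L2 := 94 | P0:M(94), P1:I, P2:I | bus: BusRdX,Flush
[19] P1: load  L5 | P0:I, P1:S(50), P2:I | bus: BusRd
[20] P1: load  L2 | P0:S(94), P1:S(94), P2:I | bus: BusRd,Flush
[21] P0: load  L2 | P0:S(94), P1:S(94), P2:I | bus: none
[22] P1: load  L2 | P0:S(94), P1:S(94), P2:I | bus: none
[23] P1: store L3 := 91 | P0:I, P1:M(91), P2:I | bus: none
[24] P1: store L0 := 90 | P0:I, P1:M(90), P2:I | bus: BusRdX
[25] P1: load  L4 | P0:S(80), P1:S(80), P2:I | bus: BusRd
[26] P2: load  L4 | P0:S(80), P1:S(80), P2:S(80) | bus: BusRd
[27] P2: load  L0 | P0:I, P1:S(90), P2:S(90) | bus: BusRd,Flush
[28] P0: load  L0 | P0:S(90), P1:S(90), P2:S(90) | bus: BusRd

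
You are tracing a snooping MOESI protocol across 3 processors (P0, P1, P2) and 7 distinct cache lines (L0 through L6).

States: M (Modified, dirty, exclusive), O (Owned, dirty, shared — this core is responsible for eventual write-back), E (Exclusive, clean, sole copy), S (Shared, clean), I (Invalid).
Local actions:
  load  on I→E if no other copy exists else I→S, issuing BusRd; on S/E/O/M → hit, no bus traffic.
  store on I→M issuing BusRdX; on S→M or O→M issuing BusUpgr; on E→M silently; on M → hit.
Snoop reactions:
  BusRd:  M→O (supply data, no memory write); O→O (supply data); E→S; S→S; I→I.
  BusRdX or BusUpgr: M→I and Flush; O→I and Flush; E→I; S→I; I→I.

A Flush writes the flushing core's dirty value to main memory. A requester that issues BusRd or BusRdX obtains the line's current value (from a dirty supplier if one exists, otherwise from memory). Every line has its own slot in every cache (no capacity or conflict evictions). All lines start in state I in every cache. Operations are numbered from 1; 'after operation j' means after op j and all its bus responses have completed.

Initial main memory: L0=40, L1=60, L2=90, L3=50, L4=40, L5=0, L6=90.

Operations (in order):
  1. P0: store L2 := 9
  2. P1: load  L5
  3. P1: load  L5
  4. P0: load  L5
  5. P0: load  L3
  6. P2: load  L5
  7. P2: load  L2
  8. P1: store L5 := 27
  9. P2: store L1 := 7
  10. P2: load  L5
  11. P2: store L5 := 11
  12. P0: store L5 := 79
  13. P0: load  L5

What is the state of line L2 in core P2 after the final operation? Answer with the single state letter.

1. P0: store L2 := 9  bus=[BusRdX]  L2: P0=M P1=I P2=I  mem[L2]=90
2. P1: load  L5  bus=[BusRd]  L5: P0=I P1=E P2=I  mem[L5]=0
3. P1: load  L5  bus=[-]  L5: P0=I P1=E P2=I  mem[L5]=0
4. P0: load  L5  bus=[BusRd]  L5: P0=S P1=S P2=I  mem[L5]=0
5. P0: load  L3  bus=[BusRd]  L3: P0=E P1=I P2=I  mem[L3]=50
6. P2: load  L5  bus=[BusRd]  L5: P0=S P1=S P2=S  mem[L5]=0
7. P2: load  L2  bus=[BusRd]  L2: P0=O P1=I P2=S  mem[L2]=90
8. P1: store L5 := 27  bus=[BusUpgr]  L5: P0=I P1=M P2=I  mem[L5]=0
9. P2: store L1 := 7  bus=[BusRdX]  L1: P0=I P1=I P2=M  mem[L1]=60
10. P2: load  L5  bus=[BusRd]  L5: P0=I P1=O P2=S  mem[L5]=0
11. P2: store L5 := 11  bus=[BusUpgr,Flush]  L5: P0=I P1=I P2=M  mem[L5]=27
12. P0: store L5 := 79  bus=[BusRdX,Flush]  L5: P0=M P1=I P2=I  mem[L5]=11
13. P0: load  L5  bus=[-]  L5: P0=M P1=I P2=I  mem[L5]=11

state = S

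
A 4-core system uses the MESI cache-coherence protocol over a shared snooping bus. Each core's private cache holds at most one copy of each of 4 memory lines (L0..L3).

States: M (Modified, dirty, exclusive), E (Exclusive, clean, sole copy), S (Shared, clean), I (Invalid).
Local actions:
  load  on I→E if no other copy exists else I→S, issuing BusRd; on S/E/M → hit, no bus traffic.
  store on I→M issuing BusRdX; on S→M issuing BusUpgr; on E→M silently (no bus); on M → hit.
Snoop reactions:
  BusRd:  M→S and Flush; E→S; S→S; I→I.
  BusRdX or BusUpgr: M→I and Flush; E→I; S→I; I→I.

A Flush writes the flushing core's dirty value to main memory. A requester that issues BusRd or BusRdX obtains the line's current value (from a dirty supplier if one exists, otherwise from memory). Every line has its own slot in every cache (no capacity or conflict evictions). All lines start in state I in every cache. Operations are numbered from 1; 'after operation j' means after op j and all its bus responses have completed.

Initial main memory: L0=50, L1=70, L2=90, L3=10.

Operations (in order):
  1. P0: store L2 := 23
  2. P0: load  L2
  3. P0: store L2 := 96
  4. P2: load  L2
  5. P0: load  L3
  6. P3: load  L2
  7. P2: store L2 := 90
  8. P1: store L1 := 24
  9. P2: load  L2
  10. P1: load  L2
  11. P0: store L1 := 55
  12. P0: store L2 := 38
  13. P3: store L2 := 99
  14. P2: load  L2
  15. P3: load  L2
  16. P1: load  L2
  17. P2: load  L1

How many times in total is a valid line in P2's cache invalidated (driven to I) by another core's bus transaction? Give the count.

invalidations = 1

  op1 P0: store L2 := 23 → M/I/I/I on L2; bus BusRdX; mem=90
  op2 P0: load  L2 → M/I/I/I on L2; bus (none); mem=90
  op3 P0: store L2 := 96 → M/I/I/I on L2; bus (none); mem=90
  op4 P2: load  L2 → S/I/S/I on L2; bus BusRd Flush; mem=96
  op5 P0: load  L3 → E/I/I/I on L3; bus BusRd; mem=10
  op6 P3: load  L2 → S/I/S/S on L2; bus BusRd; mem=96
  op7 P2: store L2 := 90 → I/I/M/I on L2; bus BusUpgr; mem=96
  op8 P1: store L1 := 24 → I/M/I/I on L1; bus BusRdX; mem=70
  op9 P2: load  L2 → I/I/M/I on L2; bus (none); mem=96
  op10 P1: load  L2 → I/S/S/I on L2; bus BusRd Flush; mem=90
  op11 P0: store L1 := 55 → M/I/I/I on L1; bus BusRdX Flush; mem=24
  op12 P0: store L2 := 38 → M/I/I/I on L2; bus BusRdX; mem=90
  op13 P3: store L2 := 99 → I/I/I/M on L2; bus BusRdX Flush; mem=38
  op14 P2: load  L2 → I/I/S/S on L2; bus BusRd Flush; mem=99
  op15 P3: load  L2 → I/I/S/S on L2; bus (none); mem=99
  op16 P1: load  L2 → I/S/S/S on L2; bus BusRd; mem=99
  op17 P2: load  L1 → S/I/S/I on L1; bus BusRd Flush; mem=55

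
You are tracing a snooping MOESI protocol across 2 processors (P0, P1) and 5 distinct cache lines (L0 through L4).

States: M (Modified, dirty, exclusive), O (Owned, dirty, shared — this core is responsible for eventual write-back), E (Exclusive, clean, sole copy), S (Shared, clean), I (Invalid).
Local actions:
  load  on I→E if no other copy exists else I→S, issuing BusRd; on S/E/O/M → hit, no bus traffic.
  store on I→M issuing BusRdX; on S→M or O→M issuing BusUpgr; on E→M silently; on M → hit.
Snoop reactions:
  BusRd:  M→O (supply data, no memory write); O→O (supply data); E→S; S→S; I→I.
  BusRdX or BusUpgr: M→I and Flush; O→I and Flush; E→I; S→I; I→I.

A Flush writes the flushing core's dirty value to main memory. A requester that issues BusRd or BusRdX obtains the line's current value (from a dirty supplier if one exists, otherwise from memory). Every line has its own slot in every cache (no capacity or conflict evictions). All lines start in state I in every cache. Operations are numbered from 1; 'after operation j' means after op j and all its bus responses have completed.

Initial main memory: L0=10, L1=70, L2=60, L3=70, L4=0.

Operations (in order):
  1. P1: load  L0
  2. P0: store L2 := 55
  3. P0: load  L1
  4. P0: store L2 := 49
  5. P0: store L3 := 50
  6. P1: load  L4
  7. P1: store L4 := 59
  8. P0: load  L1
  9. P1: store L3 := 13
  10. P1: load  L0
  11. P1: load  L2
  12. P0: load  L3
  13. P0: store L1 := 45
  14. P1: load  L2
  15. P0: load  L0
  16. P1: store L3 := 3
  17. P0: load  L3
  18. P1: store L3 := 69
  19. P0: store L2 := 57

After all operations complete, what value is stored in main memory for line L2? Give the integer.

[1] P1: load  L0 | P0:I, P1:E(10) | bus: BusRd
[2] P0: store L2 := 55 | P0:M(55), P1:I | bus: BusRdX
[3] P0: load  L1 | P0:E(70), P1:I | bus: BusRd
[4] P0: store L2 := 49 | P0:M(49), P1:I | bus: none
[5] P0: store L3 := 50 | P0:M(50), P1:I | bus: BusRdX
[6] P1: load  L4 | P0:I, P1:E(0) | bus: BusRd
[7] P1: store L4 := 59 | P0:I, P1:M(59) | bus: none
[8] P0: load  L1 | P0:E(70), P1:I | bus: none
[9] P1: store L3 := 13 | P0:I, P1:M(13) | bus: BusRdX,Flush
[10] P1: load  L0 | P0:I, P1:E(10) | bus: none
[11] P1: load  L2 | P0:O(49), P1:S(49) | bus: BusRd
[12] P0: load  L3 | P0:S(13), P1:O(13) | bus: BusRd
[13] P0: store L1 := 45 | P0:M(45), P1:I | bus: none
[14] P1: load  L2 | P0:O(49), P1:S(49) | bus: none
[15] P0: load  L0 | P0:S(10), P1:S(10) | bus: BusRd
[16] P1: store L3 := 3 | P0:I, P1:M(3) | bus: BusUpgr
[17] P0: load  L3 | P0:S(3), P1:O(3) | bus: BusRd
[18] P1: store L3 := 69 | P0:I, P1:M(69) | bus: BusUpgr
[19] P0: store L2 := 57 | P0:M(57), P1:I | bus: BusUpgr

memory[L2] = 60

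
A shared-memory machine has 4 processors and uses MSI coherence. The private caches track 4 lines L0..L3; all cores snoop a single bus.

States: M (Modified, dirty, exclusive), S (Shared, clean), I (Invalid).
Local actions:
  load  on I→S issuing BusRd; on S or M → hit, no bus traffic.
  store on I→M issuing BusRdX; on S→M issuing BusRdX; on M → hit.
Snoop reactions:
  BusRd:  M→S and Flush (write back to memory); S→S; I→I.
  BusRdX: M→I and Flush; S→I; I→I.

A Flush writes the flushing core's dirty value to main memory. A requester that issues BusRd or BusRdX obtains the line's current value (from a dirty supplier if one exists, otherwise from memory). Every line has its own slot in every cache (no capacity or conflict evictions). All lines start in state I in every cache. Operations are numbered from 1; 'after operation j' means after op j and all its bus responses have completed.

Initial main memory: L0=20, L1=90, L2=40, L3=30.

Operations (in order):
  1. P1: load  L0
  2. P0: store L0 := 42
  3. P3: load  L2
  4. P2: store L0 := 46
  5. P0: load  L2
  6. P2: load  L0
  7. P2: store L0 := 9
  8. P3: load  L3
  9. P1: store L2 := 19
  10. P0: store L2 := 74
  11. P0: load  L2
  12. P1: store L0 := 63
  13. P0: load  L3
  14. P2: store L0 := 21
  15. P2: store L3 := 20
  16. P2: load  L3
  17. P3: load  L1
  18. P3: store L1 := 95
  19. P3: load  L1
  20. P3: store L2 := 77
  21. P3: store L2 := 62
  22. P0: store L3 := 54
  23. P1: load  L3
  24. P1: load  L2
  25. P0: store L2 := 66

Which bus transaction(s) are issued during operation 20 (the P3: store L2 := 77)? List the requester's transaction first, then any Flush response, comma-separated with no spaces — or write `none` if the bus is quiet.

bus = BusRdX,Flush

  op1 P1: load  L0 → I/S/I/I on L0; bus BusRd; mem=20
  op2 P0: store L0 := 42 → M/I/I/I on L0; bus BusRdX; mem=20
  op3 P3: load  L2 → I/I/I/S on L2; bus BusRd; mem=40
  op4 P2: store L0 := 46 → I/I/M/I on L0; bus BusRdX Flush; mem=42
  op5 P0: load  L2 → S/I/I/S on L2; bus BusRd; mem=40
  op6 P2: load  L0 → I/I/M/I on L0; bus (none); mem=42
  op7 P2: store L0 := 9 → I/I/M/I on L0; bus (none); mem=42
  op8 P3: load  L3 → I/I/I/S on L3; bus BusRd; mem=30
  op9 P1: store L2 := 19 → I/M/I/I on L2; bus BusRdX; mem=40
  op10 P0: store L2 := 74 → M/I/I/I on L2; bus BusRdX Flush; mem=19
  op11 P0: load  L2 → M/I/I/I on L2; bus (none); mem=19
  op12 P1: store L0 := 63 → I/M/I/I on L0; bus BusRdX Flush; mem=9
  op13 P0: load  L3 → S/I/I/S on L3; bus BusRd; mem=30
  op14 P2: store L0 := 21 → I/I/M/I on L0; bus BusRdX Flush; mem=63
  op15 P2: store L3 := 20 → I/I/M/I on L3; bus BusRdX; mem=30
  op16 P2: load  L3 → I/I/M/I on L3; bus (none); mem=30
  op17 P3: load  L1 → I/I/I/S on L1; bus BusRd; mem=90
  op18 P3: store L1 := 95 → I/I/I/M on L1; bus BusRdX; mem=90
  op19 P3: load  L1 → I/I/I/M on L1; bus (none); mem=90
  op20 P3: store L2 := 77 → I/I/I/M on L2; bus BusRdX Flush; mem=74
  op21 P3: store L2 := 62 → I/I/I/M on L2; bus (none); mem=74
  op22 P0: store L3 := 54 → M/I/I/I on L3; bus BusRdX Flush; mem=20
  op23 P1: load  L3 → S/S/I/I on L3; bus BusRd Flush; mem=54
  op24 P1: load  L2 → I/S/I/S on L2; bus BusRd Flush; mem=62
  op25 P0: store L2 := 66 → M/I/I/I on L2; bus BusRdX; mem=62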